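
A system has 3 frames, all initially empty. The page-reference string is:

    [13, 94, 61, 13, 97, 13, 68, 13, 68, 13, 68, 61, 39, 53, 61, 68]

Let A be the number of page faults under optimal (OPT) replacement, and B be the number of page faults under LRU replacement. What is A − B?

Under OPT: F F F . F . F . . . . . F F . . → 7 faults.
Under LRU: F F F . F . F . . . . F F F . F → 9 faults.
A − B = 7 − 9 = -2.

-2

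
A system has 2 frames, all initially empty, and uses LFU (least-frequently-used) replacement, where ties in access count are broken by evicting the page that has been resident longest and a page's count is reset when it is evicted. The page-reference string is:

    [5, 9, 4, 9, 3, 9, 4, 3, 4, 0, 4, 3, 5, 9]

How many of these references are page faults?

5 → miss, frames (5)
9 → miss, frames (5 9)
4 → miss, evict 5, frames (9 4)
9 → hit
3 → miss, evict 4, frames (9 3)
9 → hit
4 → miss, evict 3, frames (9 4)
3 → miss, evict 4, frames (9 3)
4 → miss, evict 3, frames (9 4)
0 → miss, evict 4, frames (9 0)
4 → miss, evict 0, frames (9 4)
3 → miss, evict 4, frames (9 3)
5 → miss, evict 3, frames (9 5)
9 → hit
Page faults: 11.

11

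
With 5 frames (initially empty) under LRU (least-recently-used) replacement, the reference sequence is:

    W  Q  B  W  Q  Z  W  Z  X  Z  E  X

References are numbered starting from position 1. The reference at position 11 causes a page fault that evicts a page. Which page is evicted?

pos 1: W -> miss, frames (W)
pos 2: Q -> miss, frames (W Q)
pos 3: B -> miss, frames (W Q B)
pos 4: W -> hit
pos 5: Q -> hit
pos 6: Z -> miss, frames (B W Q Z)
pos 7: W -> hit
pos 8: Z -> hit
pos 9: X -> miss, frames (B Q W Z X)
pos 10: Z -> hit
pos 11: E -> miss, evict B, frames (Q W X Z E)
At position 11, page B is evicted.

B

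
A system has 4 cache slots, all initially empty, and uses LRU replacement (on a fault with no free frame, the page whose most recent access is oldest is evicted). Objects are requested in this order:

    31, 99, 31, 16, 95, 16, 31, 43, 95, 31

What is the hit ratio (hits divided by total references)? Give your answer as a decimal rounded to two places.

31 -> miss, frames {31}
99 -> miss, frames {31,99}
31 -> hit
16 -> miss, frames {99,31,16}
95 -> miss, frames {99,31,16,95}
16 -> hit
31 -> hit
43 -> miss, evict 99, frames {95,16,31,43}
95 -> hit
31 -> hit
Hits: 5 of 10 references → 5/10 = 0.5000.

0.50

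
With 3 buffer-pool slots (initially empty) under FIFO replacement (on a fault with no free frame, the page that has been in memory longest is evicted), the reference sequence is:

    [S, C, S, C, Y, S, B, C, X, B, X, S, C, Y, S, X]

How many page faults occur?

S -> fault, frames [S]
C -> fault, frames [S, C]
S -> hit
C -> hit
Y -> fault, frames [S, C, Y]
S -> hit
B -> fault, evict S, frames [C, Y, B]
C -> hit
X -> fault, evict C, frames [Y, B, X]
B -> hit
X -> hit
S -> fault, evict Y, frames [B, X, S]
C -> fault, evict B, frames [X, S, C]
Y -> fault, evict X, frames [S, C, Y]
S -> hit
X -> fault, evict S, frames [C, Y, X]
Page faults: 9.

9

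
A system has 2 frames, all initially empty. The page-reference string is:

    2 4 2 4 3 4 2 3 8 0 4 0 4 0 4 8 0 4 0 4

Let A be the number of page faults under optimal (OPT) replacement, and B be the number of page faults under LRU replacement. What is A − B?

-2

Under OPT: F F . . F . F . F F F . . . . F . F . . → 9 faults.
Under LRU: F F . . F . F F F F F . . . . F F F . . → 11 faults.
A − B = 9 − 11 = -2.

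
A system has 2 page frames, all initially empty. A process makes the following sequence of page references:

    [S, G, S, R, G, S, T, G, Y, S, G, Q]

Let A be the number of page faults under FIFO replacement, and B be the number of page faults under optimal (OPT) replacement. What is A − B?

2

Under FIFO: F F . F . F F F F F F F → 10 faults.
Under OPT: F F . F . F F . F F . F → 8 faults.
A − B = 10 − 8 = 2.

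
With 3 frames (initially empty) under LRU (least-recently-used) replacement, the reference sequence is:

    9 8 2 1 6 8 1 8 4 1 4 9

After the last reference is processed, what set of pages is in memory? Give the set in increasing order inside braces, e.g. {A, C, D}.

{1, 4, 9}

9 → miss, frames (9)
8 → miss, frames (9 8)
2 → miss, frames (9 8 2)
1 → miss, evict 9, frames (8 2 1)
6 → miss, evict 8, frames (2 1 6)
8 → miss, evict 2, frames (1 6 8)
1 → hit
8 → hit
4 → miss, evict 6, frames (1 8 4)
1 → hit
4 → hit
9 → miss, evict 8, frames (1 4 9)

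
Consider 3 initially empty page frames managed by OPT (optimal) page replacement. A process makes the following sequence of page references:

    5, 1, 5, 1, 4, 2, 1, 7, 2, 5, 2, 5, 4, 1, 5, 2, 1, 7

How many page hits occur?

5 → miss, frames [5]
1 → miss, frames [5, 1]
5 → hit
1 → hit
4 → miss, frames [5, 1, 4]
2 → miss, evict 4, frames [5, 1, 2]
1 → hit
7 → miss, evict 1, frames [5, 2, 7]
2 → hit
5 → hit
2 → hit
5 → hit
4 → miss, evict 7, frames [5, 2, 4]
1 → miss, evict 4, frames [5, 2, 1]
5 → hit
2 → hit
1 → hit
7 → miss, evict 1, frames [5, 2, 7]
Hits: 10.

10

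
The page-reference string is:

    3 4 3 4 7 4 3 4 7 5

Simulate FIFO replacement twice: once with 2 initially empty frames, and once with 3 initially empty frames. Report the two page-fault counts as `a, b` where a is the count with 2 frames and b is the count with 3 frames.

7, 4

2 frames: F F . . F . F F F F → 7 faults.
3 frames: F F . . F . . . . F → 4 faults.
4 < 7: adding a frame reduced faults, as is typical.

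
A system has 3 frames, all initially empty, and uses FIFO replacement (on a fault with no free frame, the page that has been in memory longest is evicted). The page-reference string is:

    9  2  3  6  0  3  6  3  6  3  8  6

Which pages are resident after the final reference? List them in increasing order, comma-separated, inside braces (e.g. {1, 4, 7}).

9: miss, frames {9}
2: miss, frames {9,2}
3: miss, frames {9,2,3}
6: miss, evict 9, frames {2,3,6}
0: miss, evict 2, frames {3,6,0}
3: hit
6: hit
3: hit
6: hit
3: hit
8: miss, evict 3, frames {6,0,8}
6: hit

{0, 6, 8}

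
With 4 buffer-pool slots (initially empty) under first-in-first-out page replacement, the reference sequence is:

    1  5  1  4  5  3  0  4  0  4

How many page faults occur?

5

1: miss, frames (1)
5: miss, frames (1 5)
1: hit
4: miss, frames (1 5 4)
5: hit
3: miss, frames (1 5 4 3)
0: miss, evict 1, frames (5 4 3 0)
4: hit
0: hit
4: hit
Page faults: 5.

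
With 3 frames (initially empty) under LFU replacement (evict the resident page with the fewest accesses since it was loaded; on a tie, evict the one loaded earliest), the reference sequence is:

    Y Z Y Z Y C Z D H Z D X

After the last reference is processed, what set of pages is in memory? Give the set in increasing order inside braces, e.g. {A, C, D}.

Y -> fault, frames {Y}
Z -> fault, frames {Y,Z}
Y -> hit
Z -> hit
Y -> hit
C -> fault, frames {Y,Z,C}
Z -> hit
D -> fault, evict C, frames {Y,Z,D}
H -> fault, evict D, frames {Y,Z,H}
Z -> hit
D -> fault, evict H, frames {Y,Z,D}
X -> fault, evict D, frames {Y,Z,X}

{X, Y, Z}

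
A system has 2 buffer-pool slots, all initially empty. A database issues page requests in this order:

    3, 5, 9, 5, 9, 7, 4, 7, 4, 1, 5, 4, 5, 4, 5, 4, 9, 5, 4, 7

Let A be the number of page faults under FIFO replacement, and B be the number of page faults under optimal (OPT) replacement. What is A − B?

Under FIFO: F F F . . F F . . F F F . . . . F F F F → 12 faults.
Under OPT: F F F . . F F . . F F . . . . . F . F F → 10 faults.
A − B = 12 − 10 = 2.

2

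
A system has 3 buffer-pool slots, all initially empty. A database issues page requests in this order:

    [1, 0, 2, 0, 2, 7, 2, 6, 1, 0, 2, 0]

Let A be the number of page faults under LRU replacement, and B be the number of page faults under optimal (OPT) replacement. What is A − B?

Under LRU: F F F . . F . F F F F . → 8 faults.
Under OPT: F F F . . F . F . F . . → 6 faults.
A − B = 8 − 6 = 2.

2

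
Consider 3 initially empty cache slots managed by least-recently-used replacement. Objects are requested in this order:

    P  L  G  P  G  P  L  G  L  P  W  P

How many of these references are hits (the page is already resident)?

8

P -> miss, frames (P)
L -> miss, frames (P L)
G -> miss, frames (P L G)
P -> hit
G -> hit
P -> hit
L -> hit
G -> hit
L -> hit
P -> hit
W -> miss, evict G, frames (L P W)
P -> hit
Hits: 8.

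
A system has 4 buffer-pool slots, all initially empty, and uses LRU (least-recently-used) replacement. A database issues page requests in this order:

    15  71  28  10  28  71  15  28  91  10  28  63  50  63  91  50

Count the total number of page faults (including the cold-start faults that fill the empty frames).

9

15: miss, frames {15}
71: miss, frames {15,71}
28: miss, frames {15,71,28}
10: miss, frames {15,71,28,10}
28: hit
71: hit
15: hit
28: hit
91: miss, evict 10, frames {71,15,28,91}
10: miss, evict 71, frames {15,28,91,10}
28: hit
63: miss, evict 15, frames {91,10,28,63}
50: miss, evict 91, frames {10,28,63,50}
63: hit
91: miss, evict 10, frames {28,50,63,91}
50: hit
Page faults: 9.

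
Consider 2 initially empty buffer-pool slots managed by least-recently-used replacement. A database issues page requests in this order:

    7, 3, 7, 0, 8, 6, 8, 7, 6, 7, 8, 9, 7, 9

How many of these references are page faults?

7 -> fault, frames (7)
3 -> fault, frames (7 3)
7 -> hit
0 -> fault, evict 3, frames (7 0)
8 -> fault, evict 7, frames (0 8)
6 -> fault, evict 0, frames (8 6)
8 -> hit
7 -> fault, evict 6, frames (8 7)
6 -> fault, evict 8, frames (7 6)
7 -> hit
8 -> fault, evict 6, frames (7 8)
9 -> fault, evict 7, frames (8 9)
7 -> fault, evict 8, frames (9 7)
9 -> hit
Page faults: 10.

10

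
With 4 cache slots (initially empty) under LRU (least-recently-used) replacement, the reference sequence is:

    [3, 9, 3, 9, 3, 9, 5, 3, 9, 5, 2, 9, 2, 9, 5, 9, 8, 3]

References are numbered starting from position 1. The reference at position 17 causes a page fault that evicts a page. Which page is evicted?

3

pos 1: 3 → fault, frames [3]
pos 2: 9 → fault, frames [3, 9]
pos 3: 3 → hit
pos 4: 9 → hit
pos 5: 3 → hit
pos 6: 9 → hit
pos 7: 5 → fault, frames [3, 9, 5]
pos 8: 3 → hit
pos 9: 9 → hit
pos 10: 5 → hit
pos 11: 2 → fault, frames [3, 9, 5, 2]
pos 12: 9 → hit
pos 13: 2 → hit
pos 14: 9 → hit
pos 15: 5 → hit
pos 16: 9 → hit
pos 17: 8 → fault, evict 3, frames [2, 5, 9, 8]
At position 17, page 3 is evicted.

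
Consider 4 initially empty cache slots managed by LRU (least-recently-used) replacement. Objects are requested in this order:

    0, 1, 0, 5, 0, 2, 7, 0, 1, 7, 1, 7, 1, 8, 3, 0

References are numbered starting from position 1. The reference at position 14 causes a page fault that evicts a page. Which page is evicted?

2

pos 1: 0 -> miss, frames {0}
pos 2: 1 -> miss, frames {0,1}
pos 3: 0 -> hit
pos 4: 5 -> miss, frames {1,0,5}
pos 5: 0 -> hit
pos 6: 2 -> miss, frames {1,5,0,2}
pos 7: 7 -> miss, evict 1, frames {5,0,2,7}
pos 8: 0 -> hit
pos 9: 1 -> miss, evict 5, frames {2,7,0,1}
pos 10: 7 -> hit
pos 11: 1 -> hit
pos 12: 7 -> hit
pos 13: 1 -> hit
pos 14: 8 -> miss, evict 2, frames {0,7,1,8}
At position 14, page 2 is evicted.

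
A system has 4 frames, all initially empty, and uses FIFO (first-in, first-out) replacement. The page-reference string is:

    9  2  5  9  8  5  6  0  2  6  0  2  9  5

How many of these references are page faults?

9: miss, frames {9}
2: miss, frames {9,2}
5: miss, frames {9,2,5}
9: hit
8: miss, frames {9,2,5,8}
5: hit
6: miss, evict 9, frames {2,5,8,6}
0: miss, evict 2, frames {5,8,6,0}
2: miss, evict 5, frames {8,6,0,2}
6: hit
0: hit
2: hit
9: miss, evict 8, frames {6,0,2,9}
5: miss, evict 6, frames {0,2,9,5}
Page faults: 9.

9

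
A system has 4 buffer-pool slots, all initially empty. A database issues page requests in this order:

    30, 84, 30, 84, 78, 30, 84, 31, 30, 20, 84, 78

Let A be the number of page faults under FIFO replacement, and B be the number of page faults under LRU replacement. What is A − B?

Under FIFO: F F . . F . . F . F . . → 5 faults.
Under LRU: F F . . F . . F . F . F → 6 faults.
A − B = 5 − 6 = -1.

-1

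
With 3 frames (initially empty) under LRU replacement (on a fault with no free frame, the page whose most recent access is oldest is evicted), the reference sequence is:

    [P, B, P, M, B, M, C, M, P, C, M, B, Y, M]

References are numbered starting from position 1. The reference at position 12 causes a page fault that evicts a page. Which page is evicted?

P

pos 1: P: fault, frames {P}
pos 2: B: fault, frames {P,B}
pos 3: P: hit
pos 4: M: fault, frames {B,P,M}
pos 5: B: hit
pos 6: M: hit
pos 7: C: fault, evict P, frames {B,M,C}
pos 8: M: hit
pos 9: P: fault, evict B, frames {C,M,P}
pos 10: C: hit
pos 11: M: hit
pos 12: B: fault, evict P, frames {C,M,B}
At position 12, page P is evicted.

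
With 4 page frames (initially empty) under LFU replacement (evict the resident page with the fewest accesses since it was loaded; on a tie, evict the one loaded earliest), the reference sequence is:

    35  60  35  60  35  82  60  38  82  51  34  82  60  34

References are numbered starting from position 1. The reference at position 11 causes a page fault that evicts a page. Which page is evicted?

pos 1: 35 -> fault, frames (35)
pos 2: 60 -> fault, frames (35 60)
pos 3: 35 -> hit
pos 4: 60 -> hit
pos 5: 35 -> hit
pos 6: 82 -> fault, frames (35 60 82)
pos 7: 60 -> hit
pos 8: 38 -> fault, frames (35 60 82 38)
pos 9: 82 -> hit
pos 10: 51 -> fault, evict 38, frames (35 60 82 51)
pos 11: 34 -> fault, evict 51, frames (35 60 82 34)
At position 11, page 51 is evicted.

51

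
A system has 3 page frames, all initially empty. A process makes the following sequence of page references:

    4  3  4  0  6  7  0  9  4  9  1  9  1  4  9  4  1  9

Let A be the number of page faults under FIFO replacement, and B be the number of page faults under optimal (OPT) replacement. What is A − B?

1

Under FIFO: F F . F F F . F F . F . . . . . . . → 8 faults.
Under OPT: F F . F F F . F . . F . . . . . . . → 7 faults.
A − B = 8 − 7 = 1.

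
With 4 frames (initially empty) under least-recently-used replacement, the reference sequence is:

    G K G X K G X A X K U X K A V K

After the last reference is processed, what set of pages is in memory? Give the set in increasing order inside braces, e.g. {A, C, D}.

{A, K, V, X}

G: fault, frames (G)
K: fault, frames (G K)
G: hit
X: fault, frames (K G X)
K: hit
G: hit
X: hit
A: fault, frames (K G X A)
X: hit
K: hit
U: fault, evict G, frames (A X K U)
X: hit
K: hit
A: hit
V: fault, evict U, frames (X K A V)
K: hit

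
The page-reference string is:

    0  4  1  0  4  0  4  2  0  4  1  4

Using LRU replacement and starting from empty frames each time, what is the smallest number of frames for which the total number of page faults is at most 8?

f=1: 12 faults
f=2: 9 faults
f=3: 5 faults
f=4: 4 faults
Smallest f with faults ≤ 8 is 3.

3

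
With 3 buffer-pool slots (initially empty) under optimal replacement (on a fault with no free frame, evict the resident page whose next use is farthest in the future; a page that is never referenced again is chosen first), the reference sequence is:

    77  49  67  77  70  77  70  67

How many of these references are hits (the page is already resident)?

4

77: fault, frames {77}
49: fault, frames {77,49}
67: fault, frames {77,49,67}
77: hit
70: fault, evict 49, frames {77,67,70}
77: hit
70: hit
67: hit
Hits: 4.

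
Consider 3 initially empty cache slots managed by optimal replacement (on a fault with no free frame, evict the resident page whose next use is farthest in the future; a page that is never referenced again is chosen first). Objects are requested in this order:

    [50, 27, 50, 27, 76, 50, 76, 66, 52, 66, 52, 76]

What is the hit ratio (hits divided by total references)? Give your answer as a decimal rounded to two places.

50 → fault, frames (50)
27 → fault, frames (50 27)
50 → hit
27 → hit
76 → fault, frames (50 27 76)
50 → hit
76 → hit
66 → fault, evict 27, frames (50 76 66)
52 → fault, evict 50, frames (76 66 52)
66 → hit
52 → hit
76 → hit
Hits: 7 of 12 references → 7/12 = 0.5833.

0.58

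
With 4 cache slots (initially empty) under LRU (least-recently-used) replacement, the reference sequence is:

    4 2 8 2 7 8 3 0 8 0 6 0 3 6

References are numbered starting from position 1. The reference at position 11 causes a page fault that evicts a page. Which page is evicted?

7

pos 1: 4 → fault, frames {4}
pos 2: 2 → fault, frames {4,2}
pos 3: 8 → fault, frames {4,2,8}
pos 4: 2 → hit
pos 5: 7 → fault, frames {4,8,2,7}
pos 6: 8 → hit
pos 7: 3 → fault, evict 4, frames {2,7,8,3}
pos 8: 0 → fault, evict 2, frames {7,8,3,0}
pos 9: 8 → hit
pos 10: 0 → hit
pos 11: 6 → fault, evict 7, frames {3,8,0,6}
At position 11, page 7 is evicted.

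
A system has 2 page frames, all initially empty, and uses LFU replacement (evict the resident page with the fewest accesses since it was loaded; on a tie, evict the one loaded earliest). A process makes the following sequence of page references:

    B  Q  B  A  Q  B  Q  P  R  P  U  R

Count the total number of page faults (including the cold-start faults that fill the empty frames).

B → miss, frames (B)
Q → miss, frames (B Q)
B → hit
A → miss, evict Q, frames (B A)
Q → miss, evict A, frames (B Q)
B → hit
Q → hit
P → miss, evict Q, frames (B P)
R → miss, evict P, frames (B R)
P → miss, evict R, frames (B P)
U → miss, evict P, frames (B U)
R → miss, evict U, frames (B R)
Page faults: 9.

9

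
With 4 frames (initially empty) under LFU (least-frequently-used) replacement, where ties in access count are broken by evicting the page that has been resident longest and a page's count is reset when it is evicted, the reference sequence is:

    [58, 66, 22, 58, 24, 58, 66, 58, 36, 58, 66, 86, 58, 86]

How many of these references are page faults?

58 -> fault, frames (58)
66 -> fault, frames (58 66)
22 -> fault, frames (58 66 22)
58 -> hit
24 -> fault, frames (58 66 22 24)
58 -> hit
66 -> hit
58 -> hit
36 -> fault, evict 22, frames (58 66 24 36)
58 -> hit
66 -> hit
86 -> fault, evict 24, frames (58 66 36 86)
58 -> hit
86 -> hit
Page faults: 6.

6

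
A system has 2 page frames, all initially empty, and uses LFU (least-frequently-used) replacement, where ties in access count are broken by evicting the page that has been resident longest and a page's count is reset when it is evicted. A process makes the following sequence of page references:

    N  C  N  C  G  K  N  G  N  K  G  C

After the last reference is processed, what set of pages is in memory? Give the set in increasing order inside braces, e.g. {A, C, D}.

{C, G}

N: fault, frames [N]
C: fault, frames [N, C]
N: hit
C: hit
G: fault, evict N, frames [C, G]
K: fault, evict G, frames [C, K]
N: fault, evict K, frames [C, N]
G: fault, evict N, frames [C, G]
N: fault, evict G, frames [C, N]
K: fault, evict N, frames [C, K]
G: fault, evict K, frames [C, G]
C: hit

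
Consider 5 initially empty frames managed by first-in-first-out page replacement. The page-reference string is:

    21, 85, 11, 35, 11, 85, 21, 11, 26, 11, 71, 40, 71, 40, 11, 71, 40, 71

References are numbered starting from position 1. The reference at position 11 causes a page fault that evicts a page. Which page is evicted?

21

pos 1: 21 -> miss, frames (21)
pos 2: 85 -> miss, frames (21 85)
pos 3: 11 -> miss, frames (21 85 11)
pos 4: 35 -> miss, frames (21 85 11 35)
pos 5: 11 -> hit
pos 6: 85 -> hit
pos 7: 21 -> hit
pos 8: 11 -> hit
pos 9: 26 -> miss, frames (21 85 11 35 26)
pos 10: 11 -> hit
pos 11: 71 -> miss, evict 21, frames (85 11 35 26 71)
At position 11, page 21 is evicted.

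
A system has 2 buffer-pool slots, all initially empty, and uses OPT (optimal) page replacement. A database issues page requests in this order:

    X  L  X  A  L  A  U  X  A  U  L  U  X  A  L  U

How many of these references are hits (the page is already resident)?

X -> miss, frames (X)
L -> miss, frames (X L)
X -> hit
A -> miss, evict X, frames (L A)
L -> hit
A -> hit
U -> miss, evict L, frames (A U)
X -> miss, evict U, frames (A X)
A -> hit
U -> miss, evict A, frames (X U)
L -> miss, evict X, frames (U L)
U -> hit
X -> miss, evict U, frames (L X)
A -> miss, evict X, frames (L A)
L -> hit
U -> miss, evict A, frames (L U)
Hits: 6.

6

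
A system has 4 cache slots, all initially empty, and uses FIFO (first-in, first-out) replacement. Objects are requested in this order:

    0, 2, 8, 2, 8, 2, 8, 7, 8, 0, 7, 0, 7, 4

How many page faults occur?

0 -> fault, frames [0]
2 -> fault, frames [0, 2]
8 -> fault, frames [0, 2, 8]
2 -> hit
8 -> hit
2 -> hit
8 -> hit
7 -> fault, frames [0, 2, 8, 7]
8 -> hit
0 -> hit
7 -> hit
0 -> hit
7 -> hit
4 -> fault, evict 0, frames [2, 8, 7, 4]
Page faults: 5.

5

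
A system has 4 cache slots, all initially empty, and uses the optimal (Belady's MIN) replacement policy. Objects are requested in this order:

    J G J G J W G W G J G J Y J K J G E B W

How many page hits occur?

J → miss, frames (J)
G → miss, frames (J G)
J → hit
G → hit
J → hit
W → miss, frames (J G W)
G → hit
W → hit
G → hit
J → hit
G → hit
J → hit
Y → miss, frames (J G W Y)
J → hit
K → miss, evict Y, frames (J G W K)
J → hit
G → hit
E → miss, evict K, frames (J G W E)
B → miss, evict E, frames (J G W B)
W → hit
Hits: 13.

13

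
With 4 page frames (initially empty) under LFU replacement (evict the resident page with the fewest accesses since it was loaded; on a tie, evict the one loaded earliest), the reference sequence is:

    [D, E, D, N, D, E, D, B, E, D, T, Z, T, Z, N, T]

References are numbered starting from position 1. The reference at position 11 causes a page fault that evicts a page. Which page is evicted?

pos 1: D → miss, frames {D}
pos 2: E → miss, frames {D,E}
pos 3: D → hit
pos 4: N → miss, frames {D,E,N}
pos 5: D → hit
pos 6: E → hit
pos 7: D → hit
pos 8: B → miss, frames {D,E,N,B}
pos 9: E → hit
pos 10: D → hit
pos 11: T → miss, evict N, frames {D,E,B,T}
At position 11, page N is evicted.

N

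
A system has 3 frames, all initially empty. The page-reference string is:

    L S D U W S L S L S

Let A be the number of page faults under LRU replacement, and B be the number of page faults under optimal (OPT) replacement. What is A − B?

2

Under LRU: F F F F F F F . . . → 7 faults.
Under OPT: F F F F F . . . . . → 5 faults.
A − B = 7 − 5 = 2.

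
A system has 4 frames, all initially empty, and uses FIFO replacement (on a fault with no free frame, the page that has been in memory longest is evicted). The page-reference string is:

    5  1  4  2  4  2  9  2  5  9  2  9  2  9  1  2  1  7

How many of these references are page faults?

8

5 → miss, frames [5]
1 → miss, frames [5, 1]
4 → miss, frames [5, 1, 4]
2 → miss, frames [5, 1, 4, 2]
4 → hit
2 → hit
9 → miss, evict 5, frames [1, 4, 2, 9]
2 → hit
5 → miss, evict 1, frames [4, 2, 9, 5]
9 → hit
2 → hit
9 → hit
2 → hit
9 → hit
1 → miss, evict 4, frames [2, 9, 5, 1]
2 → hit
1 → hit
7 → miss, evict 2, frames [9, 5, 1, 7]
Page faults: 8.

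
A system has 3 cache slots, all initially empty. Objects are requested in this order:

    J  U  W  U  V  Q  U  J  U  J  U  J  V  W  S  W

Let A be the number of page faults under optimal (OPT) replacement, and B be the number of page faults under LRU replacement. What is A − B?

Under OPT: F F F . F F . . . . . . F F F . → 8 faults.
Under LRU: F F F . F F . F . . . . F F F . → 9 faults.
A − B = 8 − 9 = -1.

-1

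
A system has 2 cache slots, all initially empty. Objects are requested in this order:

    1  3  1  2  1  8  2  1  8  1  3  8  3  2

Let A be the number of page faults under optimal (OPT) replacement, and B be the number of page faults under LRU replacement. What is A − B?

Under OPT: F F . F . F . F . . F . . F → 7 faults.
Under LRU: F F . F . F F F F . F F . F → 10 faults.
A − B = 7 − 10 = -3.

-3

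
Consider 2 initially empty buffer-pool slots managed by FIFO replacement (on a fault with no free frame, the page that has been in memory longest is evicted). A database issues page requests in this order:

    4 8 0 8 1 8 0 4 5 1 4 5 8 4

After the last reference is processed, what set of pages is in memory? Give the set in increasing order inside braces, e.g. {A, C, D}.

{4, 8}

4: fault, frames (4)
8: fault, frames (4 8)
0: fault, evict 4, frames (8 0)
8: hit
1: fault, evict 8, frames (0 1)
8: fault, evict 0, frames (1 8)
0: fault, evict 1, frames (8 0)
4: fault, evict 8, frames (0 4)
5: fault, evict 0, frames (4 5)
1: fault, evict 4, frames (5 1)
4: fault, evict 5, frames (1 4)
5: fault, evict 1, frames (4 5)
8: fault, evict 4, frames (5 8)
4: fault, evict 5, frames (8 4)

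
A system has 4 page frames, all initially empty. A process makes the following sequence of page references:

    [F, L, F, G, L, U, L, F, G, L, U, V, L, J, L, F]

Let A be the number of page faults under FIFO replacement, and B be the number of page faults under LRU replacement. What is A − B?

1

Under FIFO: F F . F . F . . . . . F . F F F → 8 faults.
Under LRU: F F . F . F . . . . . F . F . F → 7 faults.
A − B = 8 − 7 = 1.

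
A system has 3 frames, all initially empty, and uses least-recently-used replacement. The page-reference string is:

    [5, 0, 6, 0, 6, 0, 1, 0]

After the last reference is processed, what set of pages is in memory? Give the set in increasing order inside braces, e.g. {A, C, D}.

{0, 1, 6}

5 → miss, frames [5]
0 → miss, frames [5, 0]
6 → miss, frames [5, 0, 6]
0 → hit
6 → hit
0 → hit
1 → miss, evict 5, frames [6, 0, 1]
0 → hit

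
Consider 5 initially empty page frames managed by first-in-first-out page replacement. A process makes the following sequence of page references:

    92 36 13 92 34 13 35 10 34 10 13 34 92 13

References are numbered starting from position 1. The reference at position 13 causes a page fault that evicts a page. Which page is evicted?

pos 1: 92 → fault, frames {92}
pos 2: 36 → fault, frames {92,36}
pos 3: 13 → fault, frames {92,36,13}
pos 4: 92 → hit
pos 5: 34 → fault, frames {92,36,13,34}
pos 6: 13 → hit
pos 7: 35 → fault, frames {92,36,13,34,35}
pos 8: 10 → fault, evict 92, frames {36,13,34,35,10}
pos 9: 34 → hit
pos 10: 10 → hit
pos 11: 13 → hit
pos 12: 34 → hit
pos 13: 92 → fault, evict 36, frames {13,34,35,10,92}
At position 13, page 36 is evicted.

36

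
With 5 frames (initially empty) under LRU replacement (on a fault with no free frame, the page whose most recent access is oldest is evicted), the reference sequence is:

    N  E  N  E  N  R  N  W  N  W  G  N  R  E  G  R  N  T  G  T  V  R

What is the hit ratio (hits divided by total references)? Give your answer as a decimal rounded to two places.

N: miss, frames {N}
E: miss, frames {N,E}
N: hit
E: hit
N: hit
R: miss, frames {E,N,R}
N: hit
W: miss, frames {E,R,N,W}
N: hit
W: hit
G: miss, frames {E,R,N,W,G}
N: hit
R: hit
E: hit
G: hit
R: hit
N: hit
T: miss, evict W, frames {E,G,R,N,T}
G: hit
T: hit
V: miss, evict E, frames {R,N,G,T,V}
R: hit
Hits: 15 of 22 references → 15/22 = 0.6818.

0.68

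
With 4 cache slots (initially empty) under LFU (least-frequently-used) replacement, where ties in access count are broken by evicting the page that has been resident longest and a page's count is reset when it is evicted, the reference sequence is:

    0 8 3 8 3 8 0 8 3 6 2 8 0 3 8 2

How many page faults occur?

5

0: miss, frames (0)
8: miss, frames (0 8)
3: miss, frames (0 8 3)
8: hit
3: hit
8: hit
0: hit
8: hit
3: hit
6: miss, frames (0 8 3 6)
2: miss, evict 6, frames (0 8 3 2)
8: hit
0: hit
3: hit
8: hit
2: hit
Page faults: 5.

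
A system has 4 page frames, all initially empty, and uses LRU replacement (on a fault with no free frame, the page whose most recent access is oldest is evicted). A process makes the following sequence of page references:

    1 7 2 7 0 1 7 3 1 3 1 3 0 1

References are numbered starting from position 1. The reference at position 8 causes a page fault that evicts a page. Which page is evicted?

pos 1: 1 -> miss, frames [1]
pos 2: 7 -> miss, frames [1, 7]
pos 3: 2 -> miss, frames [1, 7, 2]
pos 4: 7 -> hit
pos 5: 0 -> miss, frames [1, 2, 7, 0]
pos 6: 1 -> hit
pos 7: 7 -> hit
pos 8: 3 -> miss, evict 2, frames [0, 1, 7, 3]
At position 8, page 2 is evicted.

2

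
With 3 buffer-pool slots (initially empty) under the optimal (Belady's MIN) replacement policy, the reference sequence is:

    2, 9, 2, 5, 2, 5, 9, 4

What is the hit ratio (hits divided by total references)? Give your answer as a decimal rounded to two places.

0.50

2 -> miss, frames (2)
9 -> miss, frames (2 9)
2 -> hit
5 -> miss, frames (2 9 5)
2 -> hit
5 -> hit
9 -> hit
4 -> miss, evict 5, frames (2 9 4)
Hits: 4 of 8 references → 4/8 = 0.5000.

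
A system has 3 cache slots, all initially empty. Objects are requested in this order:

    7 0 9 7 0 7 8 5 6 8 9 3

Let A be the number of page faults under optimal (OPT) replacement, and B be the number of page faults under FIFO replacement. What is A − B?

Under OPT: F F F . . . F F F . . F → 7 faults.
Under FIFO: F F F . . . F F F . F F → 8 faults.
A − B = 7 − 8 = -1.

-1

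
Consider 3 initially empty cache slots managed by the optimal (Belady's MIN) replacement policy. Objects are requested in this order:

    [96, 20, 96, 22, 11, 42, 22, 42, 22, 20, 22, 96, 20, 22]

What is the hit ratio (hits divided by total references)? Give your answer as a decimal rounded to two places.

0.57

96 -> miss, frames (96)
20 -> miss, frames (96 20)
96 -> hit
22 -> miss, frames (96 20 22)
11 -> miss, evict 96, frames (20 22 11)
42 -> miss, evict 11, frames (20 22 42)
22 -> hit
42 -> hit
22 -> hit
20 -> hit
22 -> hit
96 -> miss, evict 42, frames (20 22 96)
20 -> hit
22 -> hit
Hits: 8 of 14 references → 8/14 = 0.5714.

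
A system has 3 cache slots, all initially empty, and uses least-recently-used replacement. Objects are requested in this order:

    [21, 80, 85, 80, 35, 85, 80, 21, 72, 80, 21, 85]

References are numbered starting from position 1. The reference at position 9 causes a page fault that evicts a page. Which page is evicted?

pos 1: 21 → miss, frames [21]
pos 2: 80 → miss, frames [21, 80]
pos 3: 85 → miss, frames [21, 80, 85]
pos 4: 80 → hit
pos 5: 35 → miss, evict 21, frames [85, 80, 35]
pos 6: 85 → hit
pos 7: 80 → hit
pos 8: 21 → miss, evict 35, frames [85, 80, 21]
pos 9: 72 → miss, evict 85, frames [80, 21, 72]
At position 9, page 85 is evicted.

85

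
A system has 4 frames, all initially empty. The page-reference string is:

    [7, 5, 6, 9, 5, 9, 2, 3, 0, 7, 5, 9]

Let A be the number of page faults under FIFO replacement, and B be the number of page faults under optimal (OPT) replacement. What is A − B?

3

Under FIFO: F F F F . . F F F F F F → 10 faults.
Under OPT: F F F F . . F F F . . . → 7 faults.
A − B = 10 − 7 = 3.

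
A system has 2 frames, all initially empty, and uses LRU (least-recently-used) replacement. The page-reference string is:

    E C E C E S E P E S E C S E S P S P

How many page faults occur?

E → miss, frames (E)
C → miss, frames (E C)
E → hit
C → hit
E → hit
S → miss, evict C, frames (E S)
E → hit
P → miss, evict S, frames (E P)
E → hit
S → miss, evict P, frames (E S)
E → hit
C → miss, evict S, frames (E C)
S → miss, evict E, frames (C S)
E → miss, evict C, frames (S E)
S → hit
P → miss, evict E, frames (S P)
S → hit
P → hit
Page faults: 9.

9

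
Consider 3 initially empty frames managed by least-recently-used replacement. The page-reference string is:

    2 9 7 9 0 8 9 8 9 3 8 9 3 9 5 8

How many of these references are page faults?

8

2 -> miss, frames (2)
9 -> miss, frames (2 9)
7 -> miss, frames (2 9 7)
9 -> hit
0 -> miss, evict 2, frames (7 9 0)
8 -> miss, evict 7, frames (9 0 8)
9 -> hit
8 -> hit
9 -> hit
3 -> miss, evict 0, frames (8 9 3)
8 -> hit
9 -> hit
3 -> hit
9 -> hit
5 -> miss, evict 8, frames (3 9 5)
8 -> miss, evict 3, frames (9 5 8)
Page faults: 8.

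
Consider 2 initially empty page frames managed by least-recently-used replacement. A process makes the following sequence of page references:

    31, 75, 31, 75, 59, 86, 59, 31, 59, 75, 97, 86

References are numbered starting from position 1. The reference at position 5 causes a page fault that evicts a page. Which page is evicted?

pos 1: 31 → miss, frames [31]
pos 2: 75 → miss, frames [31, 75]
pos 3: 31 → hit
pos 4: 75 → hit
pos 5: 59 → miss, evict 31, frames [75, 59]
At position 5, page 31 is evicted.

31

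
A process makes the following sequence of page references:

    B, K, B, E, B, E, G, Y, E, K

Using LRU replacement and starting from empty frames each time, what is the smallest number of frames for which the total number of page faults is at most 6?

f=1: 10 faults
f=2: 7 faults
f=3: 6 faults
f=4: 6 faults
f=5: 5 faults
Smallest f with faults ≤ 6 is 3.

3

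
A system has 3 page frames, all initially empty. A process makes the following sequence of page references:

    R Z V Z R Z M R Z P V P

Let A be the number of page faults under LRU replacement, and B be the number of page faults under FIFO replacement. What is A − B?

-2

Under LRU: F F F . . . F . . F F . → 6 faults.
Under FIFO: F F F . . . F F F F F . → 8 faults.
A − B = 6 − 8 = -2.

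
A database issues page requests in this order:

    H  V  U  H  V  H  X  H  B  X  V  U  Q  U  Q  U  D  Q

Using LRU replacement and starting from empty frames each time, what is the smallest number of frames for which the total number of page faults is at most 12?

3

f=1: 18 faults
f=2: 13 faults
f=3: 9 faults
f=4: 8 faults
f=5: 7 faults
f=6: 7 faults
f=7: 7 faults
Smallest f with faults ≤ 12 is 3.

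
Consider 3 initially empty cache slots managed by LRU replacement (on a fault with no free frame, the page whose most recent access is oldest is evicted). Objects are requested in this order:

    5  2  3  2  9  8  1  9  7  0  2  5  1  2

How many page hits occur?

5 -> fault, frames [5]
2 -> fault, frames [5, 2]
3 -> fault, frames [5, 2, 3]
2 -> hit
9 -> fault, evict 5, frames [3, 2, 9]
8 -> fault, evict 3, frames [2, 9, 8]
1 -> fault, evict 2, frames [9, 8, 1]
9 -> hit
7 -> fault, evict 8, frames [1, 9, 7]
0 -> fault, evict 1, frames [9, 7, 0]
2 -> fault, evict 9, frames [7, 0, 2]
5 -> fault, evict 7, frames [0, 2, 5]
1 -> fault, evict 0, frames [2, 5, 1]
2 -> hit
Hits: 3.

3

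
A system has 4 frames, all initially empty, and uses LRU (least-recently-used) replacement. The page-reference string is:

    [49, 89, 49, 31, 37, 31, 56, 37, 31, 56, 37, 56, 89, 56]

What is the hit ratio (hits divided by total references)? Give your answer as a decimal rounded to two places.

49 → miss, frames {49}
89 → miss, frames {49,89}
49 → hit
31 → miss, frames {89,49,31}
37 → miss, frames {89,49,31,37}
31 → hit
56 → miss, evict 89, frames {49,37,31,56}
37 → hit
31 → hit
56 → hit
37 → hit
56 → hit
89 → miss, evict 49, frames {31,37,56,89}
56 → hit
Hits: 8 of 14 references → 8/14 = 0.5714.

0.57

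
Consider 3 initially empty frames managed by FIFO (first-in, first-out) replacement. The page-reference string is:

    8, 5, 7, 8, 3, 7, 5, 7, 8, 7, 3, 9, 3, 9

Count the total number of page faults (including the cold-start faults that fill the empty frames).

6

8: fault, frames (8)
5: fault, frames (8 5)
7: fault, frames (8 5 7)
8: hit
3: fault, evict 8, frames (5 7 3)
7: hit
5: hit
7: hit
8: fault, evict 5, frames (7 3 8)
7: hit
3: hit
9: fault, evict 7, frames (3 8 9)
3: hit
9: hit
Page faults: 6.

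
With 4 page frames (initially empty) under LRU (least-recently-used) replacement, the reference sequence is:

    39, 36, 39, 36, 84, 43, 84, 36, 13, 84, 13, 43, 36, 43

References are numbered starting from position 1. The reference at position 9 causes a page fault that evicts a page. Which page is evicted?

pos 1: 39 → fault, frames (39)
pos 2: 36 → fault, frames (39 36)
pos 3: 39 → hit
pos 4: 36 → hit
pos 5: 84 → fault, frames (39 36 84)
pos 6: 43 → fault, frames (39 36 84 43)
pos 7: 84 → hit
pos 8: 36 → hit
pos 9: 13 → fault, evict 39, frames (43 84 36 13)
At position 9, page 39 is evicted.

39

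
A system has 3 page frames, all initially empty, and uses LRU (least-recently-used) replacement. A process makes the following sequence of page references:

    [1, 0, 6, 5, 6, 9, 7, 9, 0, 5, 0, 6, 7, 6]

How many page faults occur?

10

1: fault, frames (1)
0: fault, frames (1 0)
6: fault, frames (1 0 6)
5: fault, evict 1, frames (0 6 5)
6: hit
9: fault, evict 0, frames (5 6 9)
7: fault, evict 5, frames (6 9 7)
9: hit
0: fault, evict 6, frames (7 9 0)
5: fault, evict 7, frames (9 0 5)
0: hit
6: fault, evict 9, frames (5 0 6)
7: fault, evict 5, frames (0 6 7)
6: hit
Page faults: 10.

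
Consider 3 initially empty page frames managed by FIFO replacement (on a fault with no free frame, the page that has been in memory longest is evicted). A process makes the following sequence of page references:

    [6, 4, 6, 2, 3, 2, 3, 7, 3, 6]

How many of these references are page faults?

6: fault, frames {6}
4: fault, frames {6,4}
6: hit
2: fault, frames {6,4,2}
3: fault, evict 6, frames {4,2,3}
2: hit
3: hit
7: fault, evict 4, frames {2,3,7}
3: hit
6: fault, evict 2, frames {3,7,6}
Page faults: 6.

6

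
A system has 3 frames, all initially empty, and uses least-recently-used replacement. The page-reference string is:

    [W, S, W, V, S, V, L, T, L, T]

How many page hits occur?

W -> miss, frames (W)
S -> miss, frames (W S)
W -> hit
V -> miss, frames (S W V)
S -> hit
V -> hit
L -> miss, evict W, frames (S V L)
T -> miss, evict S, frames (V L T)
L -> hit
T -> hit
Hits: 5.

5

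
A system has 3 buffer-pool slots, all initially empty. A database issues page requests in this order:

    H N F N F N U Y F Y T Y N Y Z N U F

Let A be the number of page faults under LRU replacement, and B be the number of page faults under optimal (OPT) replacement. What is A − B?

Under LRU: F F F . . . F F F . F . F . F . F F → 11 faults.
Under OPT: F F F . . . F F . . F . . . F . F F → 9 faults.
A − B = 11 − 9 = 2.

2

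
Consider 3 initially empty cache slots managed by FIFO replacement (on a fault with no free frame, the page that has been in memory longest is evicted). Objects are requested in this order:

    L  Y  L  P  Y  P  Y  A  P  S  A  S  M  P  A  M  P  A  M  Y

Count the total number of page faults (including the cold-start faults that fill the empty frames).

L -> miss, frames {L}
Y -> miss, frames {L,Y}
L -> hit
P -> miss, frames {L,Y,P}
Y -> hit
P -> hit
Y -> hit
A -> miss, evict L, frames {Y,P,A}
P -> hit
S -> miss, evict Y, frames {P,A,S}
A -> hit
S -> hit
M -> miss, evict P, frames {A,S,M}
P -> miss, evict A, frames {S,M,P}
A -> miss, evict S, frames {M,P,A}
M -> hit
P -> hit
A -> hit
M -> hit
Y -> miss, evict M, frames {P,A,Y}
Page faults: 9.

9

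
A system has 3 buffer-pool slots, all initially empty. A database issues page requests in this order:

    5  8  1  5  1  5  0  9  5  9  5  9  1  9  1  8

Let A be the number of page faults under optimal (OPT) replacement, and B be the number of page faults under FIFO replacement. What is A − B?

-2

Under OPT: F F F . . . F F . . . . . . . F → 6 faults.
Under FIFO: F F F . . . F F F . . . F . . F → 8 faults.
A − B = 6 − 8 = -2.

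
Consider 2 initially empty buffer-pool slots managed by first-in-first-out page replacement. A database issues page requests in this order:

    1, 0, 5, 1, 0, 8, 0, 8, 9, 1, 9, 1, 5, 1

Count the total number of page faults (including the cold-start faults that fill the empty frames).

9

1: miss, frames {1}
0: miss, frames {1,0}
5: miss, evict 1, frames {0,5}
1: miss, evict 0, frames {5,1}
0: miss, evict 5, frames {1,0}
8: miss, evict 1, frames {0,8}
0: hit
8: hit
9: miss, evict 0, frames {8,9}
1: miss, evict 8, frames {9,1}
9: hit
1: hit
5: miss, evict 9, frames {1,5}
1: hit
Page faults: 9.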